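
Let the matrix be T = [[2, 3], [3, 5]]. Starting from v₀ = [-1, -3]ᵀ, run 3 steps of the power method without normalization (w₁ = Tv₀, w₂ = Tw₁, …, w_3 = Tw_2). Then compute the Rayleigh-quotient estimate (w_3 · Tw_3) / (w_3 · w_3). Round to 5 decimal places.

6.85410

w1 = Tv₀ = (2·(-1) + 3·(-3); 3·(-1) + 5·(-3)) = (-11, -18)
w2 = Tw1 = (2·(-11) + 3·(-18); 3·(-11) + 5·(-18)) = (-76, -123)
w3 = Tw2 = (-521, -843)
Tw3 = (-3571, -5778)
w3·Tw3 = (-521)·(-3571) + (-843)·(-5778) = 6731345; w3·w3 = (-521)·(-521) + (-843)·(-843) = 982090
λ ≈ 6731345/982090 = 6.85410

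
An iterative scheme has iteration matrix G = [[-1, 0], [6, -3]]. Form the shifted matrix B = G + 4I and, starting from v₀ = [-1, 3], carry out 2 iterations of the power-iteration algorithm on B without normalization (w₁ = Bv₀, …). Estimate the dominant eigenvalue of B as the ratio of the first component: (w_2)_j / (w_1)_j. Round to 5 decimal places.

μ ≈ 3.00000

B = G + 4I has rows (3, 0); (6, 1)
w1 = Bv₀ = (3·(-1) + 0·3; 6·(-1) + 1·3) = (-3, -3)
w2 = Bw1 = (3·(-3) + 0·(-3); 6·(-3) + 1·(-3)) = (-9, -21)
Ratio: -9/-3 = 3.00000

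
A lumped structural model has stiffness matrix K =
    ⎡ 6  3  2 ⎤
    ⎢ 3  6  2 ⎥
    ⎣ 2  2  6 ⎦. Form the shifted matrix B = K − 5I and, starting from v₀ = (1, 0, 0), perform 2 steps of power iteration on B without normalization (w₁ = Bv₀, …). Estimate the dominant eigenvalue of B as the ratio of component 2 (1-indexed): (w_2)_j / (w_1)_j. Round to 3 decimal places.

B = K − 5I has rows (1, 3, 2); (3, 1, 2); (2, 2, 1)
w1 = Bv₀ = (1·1 + 3·0 + 2·0; 3·1 + 1·0 + 2·0; 2·1 + 2·0 + 1·0) = (1, 3, 2)
w2 = Bw1 = (1·1 + 3·3 + 2·2; 3·1 + 1·3 + 2·2; 2·1 + 2·3 + 1·2) = (14, 10, 10)
Ratio: 10/3 = 3.333

μ ≈ 3.333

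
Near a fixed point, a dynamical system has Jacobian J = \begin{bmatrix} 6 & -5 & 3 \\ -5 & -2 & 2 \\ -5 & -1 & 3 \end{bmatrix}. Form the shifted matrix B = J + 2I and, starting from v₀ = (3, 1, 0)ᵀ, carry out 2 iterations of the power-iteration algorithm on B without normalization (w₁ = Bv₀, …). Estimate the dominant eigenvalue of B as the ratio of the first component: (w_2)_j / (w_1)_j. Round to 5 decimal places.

μ ≈ 9.42105

B = J + 2I has rows (8, -5, 3); (-5, 0, 2); (-5, -1, 5)
w1 = Bv₀ = (19, -15, -16)
w2 = Bw1 = (179, -127, -160)
Ratio: 179/19 = 9.42105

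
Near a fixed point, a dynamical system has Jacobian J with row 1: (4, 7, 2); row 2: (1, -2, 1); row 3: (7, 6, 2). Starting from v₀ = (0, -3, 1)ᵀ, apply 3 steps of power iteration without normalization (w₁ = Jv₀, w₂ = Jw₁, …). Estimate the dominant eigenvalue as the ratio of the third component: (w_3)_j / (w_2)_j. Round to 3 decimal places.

w1 = Jv₀ = (-19, 7, -16)
w2 = Jw1 = (-59, -49, -123)
w3 = Jw2 = (-825, -84, -953)
Ratio at component: -953 / -123 = 7.748

λ ≈ 7.748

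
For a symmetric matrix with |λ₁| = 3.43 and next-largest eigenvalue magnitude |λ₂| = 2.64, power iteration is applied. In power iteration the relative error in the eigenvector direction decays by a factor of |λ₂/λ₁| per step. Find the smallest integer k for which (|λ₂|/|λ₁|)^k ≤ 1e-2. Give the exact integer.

18

|λ₂/λ₁| = 2.64/3.43 = 0.76968
Need k ≥ ln(1e-2) / ln(0.76968) = -4.6052 / -0.2618 ≈ 17.592
Smallest integer k satisfying the bound: 18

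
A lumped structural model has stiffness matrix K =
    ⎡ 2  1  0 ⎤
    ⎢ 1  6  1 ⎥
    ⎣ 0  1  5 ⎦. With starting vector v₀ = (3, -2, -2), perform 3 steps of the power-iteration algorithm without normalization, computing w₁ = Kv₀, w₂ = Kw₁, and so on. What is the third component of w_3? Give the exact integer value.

-429

w1 = Kv₀ = (4, -11, -12)
w2 = Kw1 = (-3, -74, -71)
w3 = Kw2 = (-80, -518, -429)
The requested component of w3 is -429.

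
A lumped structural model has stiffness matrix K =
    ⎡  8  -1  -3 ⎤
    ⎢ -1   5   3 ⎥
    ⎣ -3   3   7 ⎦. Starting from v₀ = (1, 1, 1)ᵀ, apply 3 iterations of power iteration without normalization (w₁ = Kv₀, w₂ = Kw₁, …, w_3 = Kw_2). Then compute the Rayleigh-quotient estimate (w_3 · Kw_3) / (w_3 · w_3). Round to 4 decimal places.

w1 = Kv₀ = (8·1 + (-1)·1 + (-3)·1; (-1)·1 + 5·1 + 3·1; (-3)·1 + 3·1 + 7·1) = (4, 7, 7)
w2 = Kw1 = (8·4 + (-1)·7 + (-3)·7; (-1)·4 + 5·7 + 3·7; (-3)·4 + 3·7 + 7·7) = (4, 52, 58)
w3 = Kw2 = (-194, 430, 550)
Kw3 = (-3632, 3994, 5722)
w3·Kw3 = (-194)·(-3632) + 430·3994 + 550·5722 = 5569128; w3·w3 = (-194)·(-194) + 430·430 + 550·550 = 525036
λ ≈ 5569128/525036 = 10.6071

λ ≈ 10.6071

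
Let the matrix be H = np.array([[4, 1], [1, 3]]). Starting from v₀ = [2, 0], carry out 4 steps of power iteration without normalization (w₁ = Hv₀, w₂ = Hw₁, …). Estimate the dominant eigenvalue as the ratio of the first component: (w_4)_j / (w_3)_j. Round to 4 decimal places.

w1 = Hv₀ = (8, 2)
w2 = Hw1 = (34, 14)
w3 = Hw2 = (150, 76)
w4 = Hw3 = (676, 378)
Ratio at component: 676 / 150 = 4.5067

λ ≈ 4.5067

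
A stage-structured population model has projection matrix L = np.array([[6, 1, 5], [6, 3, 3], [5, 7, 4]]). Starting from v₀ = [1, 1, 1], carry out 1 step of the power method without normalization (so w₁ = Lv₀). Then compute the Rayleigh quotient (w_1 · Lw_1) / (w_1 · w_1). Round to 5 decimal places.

w1 = Lv₀ = (6·1 + 1·1 + 5·1; 6·1 + 3·1 + 3·1; 5·1 + 7·1 + 4·1) = (12, 12, 16)
Lw1 = (164, 156, 208)
w1·Lw1 = 12·164 + 12·156 + 16·208 = 7168; w1·w1 = 12·12 + 12·12 + 16·16 = 544
λ ≈ 7168/544 = 13.17647

13.17647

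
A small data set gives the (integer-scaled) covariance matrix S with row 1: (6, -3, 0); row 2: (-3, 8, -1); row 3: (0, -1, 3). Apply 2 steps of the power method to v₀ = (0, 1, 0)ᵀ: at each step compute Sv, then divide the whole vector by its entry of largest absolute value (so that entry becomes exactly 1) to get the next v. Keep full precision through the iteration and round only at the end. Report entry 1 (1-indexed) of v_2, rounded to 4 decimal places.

-0.5676

Sv0 = (-3.00000, 8.00000, -1.00000); divide by 8.00000 → v1 = (-0.37500, 1.00000, -0.12500)
Sv1 = (-5.25000, 9.25000, -1.37500); divide by 9.25000 → v2 = (-0.56757, 1.00000, -0.14865)
Requested entry of v2: -42/74 = -0.5676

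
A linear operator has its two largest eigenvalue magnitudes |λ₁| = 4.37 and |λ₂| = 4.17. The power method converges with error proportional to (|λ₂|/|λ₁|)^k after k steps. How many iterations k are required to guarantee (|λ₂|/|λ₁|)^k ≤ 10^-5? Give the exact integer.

246

|λ₂/λ₁| = 4.17/4.37 = 0.95423
Need k ≥ ln(10^-5) / ln(0.95423) = -11.5129 / -0.0468 ≈ 245.756
Smallest integer k satisfying the bound: 246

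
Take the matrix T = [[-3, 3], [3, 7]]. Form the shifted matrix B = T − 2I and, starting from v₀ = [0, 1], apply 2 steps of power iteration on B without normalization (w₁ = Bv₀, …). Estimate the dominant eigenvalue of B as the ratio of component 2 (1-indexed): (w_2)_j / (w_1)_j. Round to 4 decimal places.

6.8000

B = T − 2I has rows (-5, 3); (3, 5)
w1 = Bv₀ = ((-5)·0 + 3·1; 3·0 + 5·1) = (3, 5)
w2 = Bw1 = ((-5)·3 + 3·5; 3·3 + 5·5) = (0, 34)
Ratio: 34/5 = 6.8000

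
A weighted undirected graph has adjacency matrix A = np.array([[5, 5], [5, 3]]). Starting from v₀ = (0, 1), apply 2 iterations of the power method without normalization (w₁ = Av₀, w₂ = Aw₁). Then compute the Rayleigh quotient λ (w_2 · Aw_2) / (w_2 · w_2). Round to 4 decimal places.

9.0958

w1 = Av₀ = (5·0 + 5·1; 5·0 + 3·1) = (5, 3)
w2 = Aw1 = (5·5 + 5·3; 5·5 + 3·3) = (40, 34)
Aw2 = (370, 302)
w2·Aw2 = 40·370 + 34·302 = 25068; w2·w2 = 40·40 + 34·34 = 2756
λ ≈ 25068/2756 = 9.0958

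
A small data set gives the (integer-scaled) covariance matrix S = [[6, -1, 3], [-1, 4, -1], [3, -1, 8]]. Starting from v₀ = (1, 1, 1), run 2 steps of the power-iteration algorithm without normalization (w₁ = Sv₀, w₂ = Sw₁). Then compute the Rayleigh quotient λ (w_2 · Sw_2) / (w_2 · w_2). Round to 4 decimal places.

w1 = Sv₀ = (8, 2, 10)
w2 = Sw1 = (76, -10, 102)
Sw2 = (772, -218, 1054)
w2·Sw2 = 76·772 + (-10)·(-218) + 102·1054 = 168360; w2·w2 = 76·76 + (-10)·(-10) + 102·102 = 16280
λ ≈ 168360/16280 = 10.3415

10.3415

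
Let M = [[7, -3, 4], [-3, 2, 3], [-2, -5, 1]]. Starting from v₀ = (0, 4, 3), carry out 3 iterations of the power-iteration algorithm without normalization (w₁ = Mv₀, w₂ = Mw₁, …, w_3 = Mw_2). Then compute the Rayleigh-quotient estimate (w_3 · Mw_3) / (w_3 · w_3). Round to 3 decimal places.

λ ≈ 6.518

w1 = Mv₀ = (7·0 + (-3)·4 + 4·3; (-3)·0 + 2·4 + 3·3; (-2)·0 + (-5)·4 + 1·3) = (0, 17, -17)
w2 = Mw1 = (7·0 + (-3)·17 + 4·(-17); (-3)·0 + 2·17 + 3·(-17); (-2)·0 + (-5)·17 + 1·(-17)) = (-119, -17, -102)
w3 = Mw2 = (-1190, 17, 221)
Mw3 = (-7497, 4267, 2516)
w3·Mw3 = (-1190)·(-7497) + 17·4267 + 221·2516 = 9550005; w3·w3 = (-1190)·(-1190) + 17·17 + 221·221 = 1465230
λ ≈ 9550005/1465230 = 6.518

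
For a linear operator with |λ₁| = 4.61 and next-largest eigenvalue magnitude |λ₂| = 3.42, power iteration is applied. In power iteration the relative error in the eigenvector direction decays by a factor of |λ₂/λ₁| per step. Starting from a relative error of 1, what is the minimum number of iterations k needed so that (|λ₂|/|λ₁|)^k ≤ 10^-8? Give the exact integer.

62

|λ₂/λ₁| = 3.42/4.61 = 0.74187
Need k ≥ ln(10^-8) / ln(0.74187) = -18.4207 / -0.2986 ≈ 61.693
Smallest integer k satisfying the bound: 62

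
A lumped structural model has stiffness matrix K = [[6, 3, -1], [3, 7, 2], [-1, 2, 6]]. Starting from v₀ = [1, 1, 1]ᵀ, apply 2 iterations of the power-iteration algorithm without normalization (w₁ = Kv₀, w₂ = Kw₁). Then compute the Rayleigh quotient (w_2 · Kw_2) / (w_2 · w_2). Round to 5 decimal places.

w1 = Kv₀ = (8, 12, 7)
w2 = Kw1 = (77, 122, 58)
Kw2 = (770, 1201, 515)
w2·Kw2 = 77·770 + 122·1201 + 58·515 = 235682; w2·w2 = 77·77 + 122·122 + 58·58 = 24177
λ ≈ 235682/24177 = 9.74819

λ ≈ 9.74819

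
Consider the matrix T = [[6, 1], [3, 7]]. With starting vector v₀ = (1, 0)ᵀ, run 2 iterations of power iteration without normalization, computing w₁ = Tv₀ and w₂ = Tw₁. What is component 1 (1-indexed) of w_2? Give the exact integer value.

39

w1 = Tv₀ = (6, 3)
w2 = Tw1 = (39, 39)
The requested component of w2 is 39.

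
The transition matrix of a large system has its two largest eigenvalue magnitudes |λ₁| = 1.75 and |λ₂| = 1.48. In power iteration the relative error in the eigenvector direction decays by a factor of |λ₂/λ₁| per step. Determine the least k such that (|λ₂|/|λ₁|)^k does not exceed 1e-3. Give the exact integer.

42

|λ₂/λ₁| = 1.48/1.75 = 0.84571
Need k ≥ ln(1e-3) / ln(0.84571) = -6.9078 / -0.1676 ≈ 41.222
Smallest integer k satisfying the bound: 42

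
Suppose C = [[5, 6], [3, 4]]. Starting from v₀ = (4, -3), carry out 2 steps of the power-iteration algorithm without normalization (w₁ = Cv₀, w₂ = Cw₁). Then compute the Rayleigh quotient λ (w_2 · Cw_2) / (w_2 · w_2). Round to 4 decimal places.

λ ≈ 8.7059

w1 = Cv₀ = (5·4 + 6·(-3); 3·4 + 4·(-3)) = (2, 0)
w2 = Cw1 = (5·2 + 6·0; 3·2 + 4·0) = (10, 6)
Cw2 = (86, 54)
w2·Cw2 = 10·86 + 6·54 = 1184; w2·w2 = 10·10 + 6·6 = 136
λ ≈ 1184/136 = 8.7059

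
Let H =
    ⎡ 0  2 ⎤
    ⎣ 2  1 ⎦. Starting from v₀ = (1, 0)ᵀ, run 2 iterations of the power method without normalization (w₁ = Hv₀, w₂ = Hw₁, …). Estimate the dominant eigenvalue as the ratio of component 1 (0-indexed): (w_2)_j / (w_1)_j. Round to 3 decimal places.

1.000

w1 = Hv₀ = (0·1 + 2·0; 2·1 + 1·0) = (0, 2)
w2 = Hw1 = (0·0 + 2·2; 2·0 + 1·2) = (4, 2)
Ratio at component: 2 / 2 = 1.000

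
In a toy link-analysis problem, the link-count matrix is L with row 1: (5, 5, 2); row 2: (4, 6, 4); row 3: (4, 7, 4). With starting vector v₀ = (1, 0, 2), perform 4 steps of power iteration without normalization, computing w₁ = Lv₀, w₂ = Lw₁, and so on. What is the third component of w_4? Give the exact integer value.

31032

w1 = Lv₀ = (5·1 + 5·0 + 2·2; 4·1 + 6·0 + 4·2; 4·1 + 7·0 + 4·2) = (9, 12, 12)
w2 = Lw1 = (5·9 + 5·12 + 2·12; 4·9 + 6·12 + 4·12; 4·9 + 7·12 + 4·12) = (129, 156, 168)
w3 = Lw2 = (1761, 2124, 2280)
w4 = Lw3 = (23985, 28908, 31032)
The requested component of w4 is 31032.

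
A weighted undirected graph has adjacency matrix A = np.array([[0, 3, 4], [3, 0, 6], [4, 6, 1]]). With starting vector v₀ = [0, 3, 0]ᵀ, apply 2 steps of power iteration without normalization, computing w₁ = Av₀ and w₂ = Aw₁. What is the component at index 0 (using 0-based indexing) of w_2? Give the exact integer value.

72

w1 = Av₀ = (9, 0, 18)
w2 = Aw1 = (72, 135, 54)
The requested component of w2 is 72.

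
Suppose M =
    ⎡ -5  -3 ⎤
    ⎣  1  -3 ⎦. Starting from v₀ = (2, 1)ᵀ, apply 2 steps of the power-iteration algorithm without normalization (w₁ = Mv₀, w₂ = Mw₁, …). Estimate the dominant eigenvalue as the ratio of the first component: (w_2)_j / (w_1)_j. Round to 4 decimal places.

-5.2308

w1 = Mv₀ = (-13, -1)
w2 = Mw1 = (68, -10)
Ratio at component: 68 / -13 = -5.2308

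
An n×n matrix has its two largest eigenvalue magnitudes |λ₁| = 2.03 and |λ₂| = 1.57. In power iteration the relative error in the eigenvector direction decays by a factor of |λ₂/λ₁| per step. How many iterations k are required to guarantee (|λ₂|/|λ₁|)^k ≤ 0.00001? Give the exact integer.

|λ₂/λ₁| = 1.57/2.03 = 0.77340
Need k ≥ ln(0.00001) / ln(0.77340) = -11.5129 / -0.2570 ≈ 44.804
Smallest integer k satisfying the bound: 45

45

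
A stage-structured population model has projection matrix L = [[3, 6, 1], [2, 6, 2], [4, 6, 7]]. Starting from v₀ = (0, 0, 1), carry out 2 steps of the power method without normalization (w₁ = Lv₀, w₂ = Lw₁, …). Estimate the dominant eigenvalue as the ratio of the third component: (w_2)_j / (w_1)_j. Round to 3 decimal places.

w1 = Lv₀ = (1, 2, 7)
w2 = Lw1 = (22, 28, 65)
Ratio at component: 65 / 7 = 9.286

λ ≈ 9.286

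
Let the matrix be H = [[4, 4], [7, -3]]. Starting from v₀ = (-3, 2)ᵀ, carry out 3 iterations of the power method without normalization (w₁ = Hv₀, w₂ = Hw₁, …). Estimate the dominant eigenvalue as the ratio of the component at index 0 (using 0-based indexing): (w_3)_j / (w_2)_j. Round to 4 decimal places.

λ ≈ 2.2903

w1 = Hv₀ = (4·(-3) + 4·2; 7·(-3) + (-3)·2) = (-4, -27)
w2 = Hw1 = (4·(-4) + 4·(-27); 7·(-4) + (-3)·(-27)) = (-124, 53)
w3 = Hw2 = (-284, -1027)
Ratio at component: -284 / -124 = 2.2903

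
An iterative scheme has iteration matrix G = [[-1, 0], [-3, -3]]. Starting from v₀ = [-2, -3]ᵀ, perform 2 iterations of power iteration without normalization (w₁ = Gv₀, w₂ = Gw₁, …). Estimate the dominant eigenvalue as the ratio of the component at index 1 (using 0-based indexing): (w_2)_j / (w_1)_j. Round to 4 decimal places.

w1 = Gv₀ = ((-1)·(-2) + 0·(-3); (-3)·(-2) + (-3)·(-3)) = (2, 15)
w2 = Gw1 = ((-1)·2 + 0·15; (-3)·2 + (-3)·15) = (-2, -51)
Ratio at component: -51 / 15 = -3.4000

-3.4000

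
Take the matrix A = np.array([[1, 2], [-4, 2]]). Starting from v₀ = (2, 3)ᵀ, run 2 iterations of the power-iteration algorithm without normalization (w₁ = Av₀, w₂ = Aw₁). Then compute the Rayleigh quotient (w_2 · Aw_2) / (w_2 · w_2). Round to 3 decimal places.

w1 = Av₀ = (1·2 + 2·3; (-4)·2 + 2·3) = (8, -2)
w2 = Aw1 = (1·8 + 2·(-2); (-4)·8 + 2·(-2)) = (4, -36)
Aw2 = (-68, -88)
w2·Aw2 = 4·(-68) + (-36)·(-88) = 2896; w2·w2 = 4·4 + (-36)·(-36) = 1312
λ ≈ 2896/1312 = 2.207

λ ≈ 2.207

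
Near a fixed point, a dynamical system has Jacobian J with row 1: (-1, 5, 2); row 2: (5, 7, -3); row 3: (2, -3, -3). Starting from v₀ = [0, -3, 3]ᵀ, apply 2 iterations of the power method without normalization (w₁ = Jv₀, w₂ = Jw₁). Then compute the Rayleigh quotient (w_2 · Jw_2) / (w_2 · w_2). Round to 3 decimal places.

λ ≈ 9.422

w1 = Jv₀ = ((-1)·0 + 5·(-3) + 2·3; 5·0 + 7·(-3) + (-3)·3; 2·0 + (-3)·(-3) + (-3)·3) = (-9, -30, 0)
w2 = Jw1 = ((-1)·(-9) + 5·(-30) + 2·0; 5·(-9) + 7·(-30) + (-3)·0; 2·(-9) + (-3)·(-30) + (-3)·0) = (-141, -255, 72)
Jw2 = (-990, -2706, 267)
w2·Jw2 = (-141)·(-990) + (-255)·(-2706) + 72·267 = 848844; w2·w2 = (-141)·(-141) + (-255)·(-255) + 72·72 = 90090
λ ≈ 848844/90090 = 9.422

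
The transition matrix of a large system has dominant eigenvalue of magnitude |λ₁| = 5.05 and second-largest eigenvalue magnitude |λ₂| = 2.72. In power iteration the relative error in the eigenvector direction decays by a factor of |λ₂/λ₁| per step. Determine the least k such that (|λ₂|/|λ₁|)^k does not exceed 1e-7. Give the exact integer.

|λ₂/λ₁| = 2.72/5.05 = 0.53861
Need k ≥ ln(1e-7) / ln(0.53861) = -16.1181 / -0.6188 ≈ 26.049
Smallest integer k satisfying the bound: 27

27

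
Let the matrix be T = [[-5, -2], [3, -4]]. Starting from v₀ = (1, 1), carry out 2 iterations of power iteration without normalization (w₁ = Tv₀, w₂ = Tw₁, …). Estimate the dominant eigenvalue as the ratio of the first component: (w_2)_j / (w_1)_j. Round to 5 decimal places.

w1 = Tv₀ = ((-5)·1 + (-2)·1; 3·1 + (-4)·1) = (-7, -1)
w2 = Tw1 = ((-5)·(-7) + (-2)·(-1); 3·(-7) + (-4)·(-1)) = (37, -17)
Ratio at component: 37 / -7 = -5.28571

-5.28571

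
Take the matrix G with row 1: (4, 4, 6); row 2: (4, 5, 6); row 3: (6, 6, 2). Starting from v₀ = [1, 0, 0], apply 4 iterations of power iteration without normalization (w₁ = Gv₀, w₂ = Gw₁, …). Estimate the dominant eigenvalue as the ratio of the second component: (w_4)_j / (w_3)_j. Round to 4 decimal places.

14.5161

w1 = Gv₀ = (4, 4, 6)
w2 = Gw1 = (68, 72, 60)
w3 = Gw2 = (920, 992, 960)
w4 = Gw3 = (13408, 14400, 13392)
Ratio at component: 14400 / 992 = 14.5161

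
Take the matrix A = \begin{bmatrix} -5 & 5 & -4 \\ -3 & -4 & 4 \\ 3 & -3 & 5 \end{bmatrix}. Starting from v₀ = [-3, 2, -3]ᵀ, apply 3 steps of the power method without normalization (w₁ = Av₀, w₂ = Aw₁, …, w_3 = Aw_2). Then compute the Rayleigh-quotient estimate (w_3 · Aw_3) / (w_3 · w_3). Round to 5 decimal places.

w1 = Av₀ = ((-5)·(-3) + 5·2 + (-4)·(-3); (-3)·(-3) + (-4)·2 + 4·(-3); 3·(-3) + (-3)·2 + 5·(-3)) = (37, -11, -30)
w2 = Aw1 = ((-5)·37 + 5·(-11) + (-4)·(-30); (-3)·37 + (-4)·(-11) + 4·(-30); 3·37 + (-3)·(-11) + 5·(-30)) = (-120, -187, -6)
w3 = Aw2 = (-311, 1084, 171)
Aw3 = (6291, -2719, -3330)
w3·Aw3 = (-311)·6291 + 1084·(-2719) + 171·(-3330) = -5473327; w3·w3 = (-311)·(-311) + 1084·1084 + 171·171 = 1301018
λ ≈ -5473327/1301018 = -4.20696

-4.20696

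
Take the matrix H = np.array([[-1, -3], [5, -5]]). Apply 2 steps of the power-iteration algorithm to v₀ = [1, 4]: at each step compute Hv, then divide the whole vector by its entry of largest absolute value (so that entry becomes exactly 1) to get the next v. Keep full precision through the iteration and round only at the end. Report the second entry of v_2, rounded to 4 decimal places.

Hv0 = (-13.00000, -15.00000); divide by -15.00000 → v1 = (0.86667, 1.00000)
Hv1 = (-3.86667, -0.66667); divide by -3.86667 → v2 = (1.00000, 0.17241)
Requested entry of v2: 10/58 = 0.1724

0.1724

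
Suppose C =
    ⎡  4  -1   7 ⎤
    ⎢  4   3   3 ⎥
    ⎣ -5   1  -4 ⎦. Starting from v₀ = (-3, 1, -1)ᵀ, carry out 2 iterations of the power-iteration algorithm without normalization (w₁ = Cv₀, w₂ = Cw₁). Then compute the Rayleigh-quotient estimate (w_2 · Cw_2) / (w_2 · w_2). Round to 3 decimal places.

w1 = Cv₀ = (-20, -12, 20)
w2 = Cw1 = (72, -56, 8)
Cw2 = (400, 144, -448)
w2·Cw2 = 72·400 + (-56)·144 + 8·(-448) = 17152; w2·w2 = 72·72 + (-56)·(-56) + 8·8 = 8384
λ ≈ 17152/8384 = 2.046

2.046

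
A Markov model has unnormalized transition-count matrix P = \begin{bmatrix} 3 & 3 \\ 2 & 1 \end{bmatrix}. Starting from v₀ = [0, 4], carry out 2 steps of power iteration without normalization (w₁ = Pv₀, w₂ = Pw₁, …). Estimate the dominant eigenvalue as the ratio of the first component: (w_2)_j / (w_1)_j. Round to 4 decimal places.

w1 = Pv₀ = (3·0 + 3·4; 2·0 + 1·4) = (12, 4)
w2 = Pw1 = (3·12 + 3·4; 2·12 + 1·4) = (48, 28)
Ratio at component: 48 / 12 = 4.0000

4.0000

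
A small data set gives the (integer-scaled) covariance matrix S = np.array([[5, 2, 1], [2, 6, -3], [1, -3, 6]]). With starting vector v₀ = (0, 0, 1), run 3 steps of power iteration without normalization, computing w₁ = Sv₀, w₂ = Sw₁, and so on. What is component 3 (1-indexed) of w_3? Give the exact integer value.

w1 = Sv₀ = (5·0 + 2·0 + 1·1; 2·0 + 6·0 + (-3)·1; 1·0 + (-3)·0 + 6·1) = (1, -3, 6)
w2 = Sw1 = (5·1 + 2·(-3) + 1·6; 2·1 + 6·(-3) + (-3)·6; 1·1 + (-3)·(-3) + 6·6) = (5, -34, 46)
w3 = Sw2 = (3, -332, 383)
The requested component of w3 is 383.

383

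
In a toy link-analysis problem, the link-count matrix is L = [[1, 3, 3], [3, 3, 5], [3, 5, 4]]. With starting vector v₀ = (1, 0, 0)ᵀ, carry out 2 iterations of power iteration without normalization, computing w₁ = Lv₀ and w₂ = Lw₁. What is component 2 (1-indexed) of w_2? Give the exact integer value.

w1 = Lv₀ = (1·1 + 3·0 + 3·0; 3·1 + 3·0 + 5·0; 3·1 + 5·0 + 4·0) = (1, 3, 3)
w2 = Lw1 = (1·1 + 3·3 + 3·3; 3·1 + 3·3 + 5·3; 3·1 + 5·3 + 4·3) = (19, 27, 30)
The requested component of w2 is 27.

27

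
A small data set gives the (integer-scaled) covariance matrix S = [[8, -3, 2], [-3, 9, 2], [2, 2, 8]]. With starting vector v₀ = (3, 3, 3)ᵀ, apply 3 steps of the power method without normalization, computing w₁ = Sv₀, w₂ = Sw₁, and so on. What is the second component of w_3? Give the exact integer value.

w1 = Sv₀ = (21, 24, 36)
w2 = Sw1 = (168, 225, 378)
w3 = Sw2 = (1425, 2277, 3810)
The requested component of w3 is 2277.

2277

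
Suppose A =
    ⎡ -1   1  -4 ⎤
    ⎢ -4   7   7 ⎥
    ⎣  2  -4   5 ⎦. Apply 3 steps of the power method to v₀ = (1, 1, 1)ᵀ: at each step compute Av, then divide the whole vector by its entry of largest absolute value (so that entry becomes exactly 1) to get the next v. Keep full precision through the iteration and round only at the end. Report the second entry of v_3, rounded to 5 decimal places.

-0.86587

Av0 = (-4.000000, 10.000000, 3.000000); divide by 10.000000 → v1 = (-0.400000, 1.000000, 0.300000)
Av1 = (0.200000, 10.700000, -3.300000); divide by 10.700000 → v2 = (0.018692, 1.000000, -0.308411)
Av2 = (2.214953, 4.766355, -5.504673); divide by -5.504673 → v3 = (-0.402377, -0.865874, 1.000000)
Requested entry of v3: 510/-589 = -0.86587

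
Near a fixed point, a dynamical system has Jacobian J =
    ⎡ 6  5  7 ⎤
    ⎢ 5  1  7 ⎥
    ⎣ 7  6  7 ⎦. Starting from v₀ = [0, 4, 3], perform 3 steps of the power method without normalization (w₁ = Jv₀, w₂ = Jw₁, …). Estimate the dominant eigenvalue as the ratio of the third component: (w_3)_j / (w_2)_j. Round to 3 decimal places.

λ ≈ 17.734

w1 = Jv₀ = (6·0 + 5·4 + 7·3; 5·0 + 1·4 + 7·3; 7·0 + 6·4 + 7·3) = (41, 25, 45)
w2 = Jw1 = (6·41 + 5·25 + 7·45; 5·41 + 1·25 + 7·45; 7·41 + 6·25 + 7·45) = (686, 545, 752)
w3 = Jw2 = (12105, 9239, 13336)
Ratio at component: 13336 / 752 = 17.734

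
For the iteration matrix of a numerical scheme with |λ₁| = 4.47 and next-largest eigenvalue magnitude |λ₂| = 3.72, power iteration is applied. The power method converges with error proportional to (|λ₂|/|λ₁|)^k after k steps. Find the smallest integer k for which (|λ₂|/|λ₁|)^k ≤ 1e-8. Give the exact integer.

101

|λ₂/λ₁| = 3.72/4.47 = 0.83221
Need k ≥ ln(1e-8) / ln(0.83221) = -18.4207 / -0.1837 ≈ 100.295
Smallest integer k satisfying the bound: 101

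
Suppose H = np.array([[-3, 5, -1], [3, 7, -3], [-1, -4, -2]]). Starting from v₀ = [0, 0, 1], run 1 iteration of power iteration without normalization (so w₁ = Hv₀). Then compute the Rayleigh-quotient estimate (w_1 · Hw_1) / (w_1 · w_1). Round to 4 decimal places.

w1 = Hv₀ = (-1, -3, -2)
Hw1 = (-10, -18, 17)
w1·Hw1 = (-1)·(-10) + (-3)·(-18) + (-2)·17 = 30; w1·w1 = (-1)·(-1) + (-3)·(-3) + (-2)·(-2) = 14
λ ≈ 30/14 = 2.1429

2.1429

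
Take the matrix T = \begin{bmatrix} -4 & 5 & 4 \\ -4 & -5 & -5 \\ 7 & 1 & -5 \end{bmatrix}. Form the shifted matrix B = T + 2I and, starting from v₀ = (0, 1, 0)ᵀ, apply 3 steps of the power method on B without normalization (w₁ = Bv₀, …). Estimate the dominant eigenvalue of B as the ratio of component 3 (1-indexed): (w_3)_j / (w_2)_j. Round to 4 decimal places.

B = T + 2I has rows (-2, 5, 4); (-4, -3, -5); (7, 1, -3)
w1 = Bv₀ = ((-2)·0 + 5·1 + 4·0; (-4)·0 + (-3)·1 + (-5)·0; 7·0 + 1·1 + (-3)·0) = (5, -3, 1)
w2 = Bw1 = ((-2)·5 + 5·(-3) + 4·1; (-4)·5 + (-3)·(-3) + (-5)·1; 7·5 + 1·(-3) + (-3)·1) = (-21, -16, 29)
w3 = Bw2 = (78, -13, -250)
Ratio: -250/29 = -8.6207

μ ≈ -8.6207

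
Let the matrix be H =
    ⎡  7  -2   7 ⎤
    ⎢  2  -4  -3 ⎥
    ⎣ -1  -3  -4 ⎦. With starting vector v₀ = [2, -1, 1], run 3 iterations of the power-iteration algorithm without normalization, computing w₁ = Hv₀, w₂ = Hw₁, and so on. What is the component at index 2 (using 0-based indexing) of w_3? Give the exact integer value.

w1 = Hv₀ = (23, 5, -3)
w2 = Hw1 = (130, 35, -26)
w3 = Hw2 = (658, 198, -131)
The requested component of w3 is -131.

-131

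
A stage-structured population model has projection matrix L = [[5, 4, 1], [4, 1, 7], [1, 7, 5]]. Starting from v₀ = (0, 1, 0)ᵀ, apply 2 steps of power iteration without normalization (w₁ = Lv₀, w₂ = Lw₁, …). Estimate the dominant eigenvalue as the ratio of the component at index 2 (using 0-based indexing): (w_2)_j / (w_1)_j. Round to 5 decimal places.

w1 = Lv₀ = (4, 1, 7)
w2 = Lw1 = (31, 66, 46)
Ratio at component: 46 / 7 = 6.57143

6.57143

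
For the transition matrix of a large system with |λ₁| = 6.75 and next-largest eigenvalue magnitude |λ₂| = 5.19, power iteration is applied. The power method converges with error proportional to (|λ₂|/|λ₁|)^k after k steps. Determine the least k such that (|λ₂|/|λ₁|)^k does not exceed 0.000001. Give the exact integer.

53

|λ₂/λ₁| = 5.19/6.75 = 0.76889
Need k ≥ ln(0.000001) / ln(0.76889) = -13.8155 / -0.2628 ≈ 52.569
Smallest integer k satisfying the bound: 53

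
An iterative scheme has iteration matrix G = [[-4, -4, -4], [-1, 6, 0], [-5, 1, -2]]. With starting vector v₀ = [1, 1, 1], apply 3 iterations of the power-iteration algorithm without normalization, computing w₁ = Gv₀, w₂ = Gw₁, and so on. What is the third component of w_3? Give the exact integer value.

w1 = Gv₀ = (-12, 5, -6)
w2 = Gw1 = (52, 42, 77)
w3 = Gw2 = (-684, 200, -372)
The requested component of w3 is -372.

-372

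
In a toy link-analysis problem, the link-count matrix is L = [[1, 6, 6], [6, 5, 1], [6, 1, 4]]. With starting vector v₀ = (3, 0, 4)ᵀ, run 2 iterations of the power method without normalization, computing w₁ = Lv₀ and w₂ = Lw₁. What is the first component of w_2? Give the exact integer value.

w1 = Lv₀ = (1·3 + 6·0 + 6·4; 6·3 + 5·0 + 1·4; 6·3 + 1·0 + 4·4) = (27, 22, 34)
w2 = Lw1 = (1·27 + 6·22 + 6·34; 6·27 + 5·22 + 1·34; 6·27 + 1·22 + 4·34) = (363, 306, 320)
The requested component of w2 is 363.

363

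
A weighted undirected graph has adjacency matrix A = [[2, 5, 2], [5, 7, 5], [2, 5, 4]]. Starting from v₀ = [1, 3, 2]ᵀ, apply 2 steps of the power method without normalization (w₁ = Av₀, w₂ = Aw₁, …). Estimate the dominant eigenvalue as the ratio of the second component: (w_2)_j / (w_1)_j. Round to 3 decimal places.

λ ≈ 13.389

w1 = Av₀ = (21, 36, 25)
w2 = Aw1 = (272, 482, 322)
Ratio at component: 482 / 36 = 13.389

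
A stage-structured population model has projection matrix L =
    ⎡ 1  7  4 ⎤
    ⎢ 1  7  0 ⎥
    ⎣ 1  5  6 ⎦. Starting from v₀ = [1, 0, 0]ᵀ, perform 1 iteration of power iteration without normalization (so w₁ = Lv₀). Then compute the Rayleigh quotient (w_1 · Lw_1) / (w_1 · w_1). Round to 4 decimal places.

w1 = Lv₀ = (1, 1, 1)
Lw1 = (12, 8, 12)
w1·Lw1 = 1·12 + 1·8 + 1·12 = 32; w1·w1 = 1·1 + 1·1 + 1·1 = 3
λ ≈ 32/3 = 10.6667

λ ≈ 10.6667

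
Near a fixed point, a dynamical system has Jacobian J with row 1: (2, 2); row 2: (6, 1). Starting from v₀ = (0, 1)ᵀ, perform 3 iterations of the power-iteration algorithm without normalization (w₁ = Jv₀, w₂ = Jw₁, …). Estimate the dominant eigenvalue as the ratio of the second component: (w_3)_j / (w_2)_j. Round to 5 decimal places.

w1 = Jv₀ = (2, 1)
w2 = Jw1 = (6, 13)
w3 = Jw2 = (38, 49)
Ratio at component: 49 / 13 = 3.76923

3.76923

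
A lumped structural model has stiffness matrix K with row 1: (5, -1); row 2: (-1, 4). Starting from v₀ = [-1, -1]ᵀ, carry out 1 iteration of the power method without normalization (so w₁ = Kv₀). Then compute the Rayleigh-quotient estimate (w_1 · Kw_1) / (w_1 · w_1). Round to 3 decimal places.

3.680

w1 = Kv₀ = (-4, -3)
Kw1 = (-17, -8)
w1·Kw1 = (-4)·(-17) + (-3)·(-8) = 92; w1·w1 = (-4)·(-4) + (-3)·(-3) = 25
λ ≈ 92/25 = 3.680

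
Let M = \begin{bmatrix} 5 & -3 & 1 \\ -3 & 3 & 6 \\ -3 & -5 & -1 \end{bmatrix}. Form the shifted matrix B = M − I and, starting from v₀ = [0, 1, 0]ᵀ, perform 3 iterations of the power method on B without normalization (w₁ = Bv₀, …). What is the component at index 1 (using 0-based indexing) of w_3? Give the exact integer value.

89

B = M − I has rows (4, -3, 1); (-3, 2, 6); (-3, -5, -2)
w1 = Bv₀ = (4·0 + (-3)·1 + 1·0; (-3)·0 + 2·1 + 6·0; (-3)·0 + (-5)·1 + (-2)·0) = (-3, 2, -5)
w2 = Bw1 = (4·(-3) + (-3)·2 + 1·(-5); (-3)·(-3) + 2·2 + 6·(-5); (-3)·(-3) + (-5)·2 + (-2)·(-5)) = (-23, -17, 9)
w3 = Bw2 = (-32, 89, 136)
Requested component of w3: 89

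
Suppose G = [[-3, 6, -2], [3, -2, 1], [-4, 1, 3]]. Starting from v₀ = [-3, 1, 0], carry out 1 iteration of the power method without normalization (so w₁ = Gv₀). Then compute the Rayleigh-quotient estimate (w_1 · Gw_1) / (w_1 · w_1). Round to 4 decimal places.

-6.5068

w1 = Gv₀ = ((-3)·(-3) + 6·1 + (-2)·0; 3·(-3) + (-2)·1 + 1·0; (-4)·(-3) + 1·1 + 3·0) = (15, -11, 13)
Gw1 = (-137, 80, -32)
w1·Gw1 = 15·(-137) + (-11)·80 + 13·(-32) = -3351; w1·w1 = 15·15 + (-11)·(-11) + 13·13 = 515
λ ≈ -3351/515 = -6.5068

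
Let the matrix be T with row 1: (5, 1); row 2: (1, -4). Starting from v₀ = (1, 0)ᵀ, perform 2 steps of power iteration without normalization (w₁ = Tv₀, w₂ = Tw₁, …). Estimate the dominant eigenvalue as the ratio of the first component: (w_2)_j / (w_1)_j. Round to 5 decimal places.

λ ≈ 5.20000

w1 = Tv₀ = (5, 1)
w2 = Tw1 = (26, 1)
Ratio at component: 26 / 5 = 5.20000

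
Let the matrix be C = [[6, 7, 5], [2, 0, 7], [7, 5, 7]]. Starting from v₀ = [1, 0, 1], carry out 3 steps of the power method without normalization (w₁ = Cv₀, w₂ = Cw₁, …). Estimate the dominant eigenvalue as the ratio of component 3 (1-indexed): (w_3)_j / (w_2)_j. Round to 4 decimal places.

λ ≈ 16.0591

w1 = Cv₀ = (11, 9, 14)
w2 = Cw1 = (199, 120, 220)
w3 = Cw2 = (3134, 1938, 3533)
Ratio at component: 3533 / 220 = 16.0591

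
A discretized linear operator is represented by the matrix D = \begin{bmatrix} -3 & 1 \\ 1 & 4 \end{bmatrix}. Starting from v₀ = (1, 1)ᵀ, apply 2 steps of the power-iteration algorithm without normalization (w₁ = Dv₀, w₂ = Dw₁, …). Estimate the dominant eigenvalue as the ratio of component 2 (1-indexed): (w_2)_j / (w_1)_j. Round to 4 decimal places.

3.6000

w1 = Dv₀ = (-2, 5)
w2 = Dw1 = (11, 18)
Ratio at component: 18 / 5 = 3.6000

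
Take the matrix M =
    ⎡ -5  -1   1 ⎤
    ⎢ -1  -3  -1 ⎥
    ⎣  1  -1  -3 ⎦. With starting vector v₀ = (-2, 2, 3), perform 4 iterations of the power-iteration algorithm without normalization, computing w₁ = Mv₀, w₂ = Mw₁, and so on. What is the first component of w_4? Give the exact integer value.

-1885

w1 = Mv₀ = (11, -7, -13)
w2 = Mw1 = (-61, 23, 57)
w3 = Mw2 = (339, -65, -255)
w4 = Mw3 = (-1885, 111, 1169)
The requested component of w4 is -1885.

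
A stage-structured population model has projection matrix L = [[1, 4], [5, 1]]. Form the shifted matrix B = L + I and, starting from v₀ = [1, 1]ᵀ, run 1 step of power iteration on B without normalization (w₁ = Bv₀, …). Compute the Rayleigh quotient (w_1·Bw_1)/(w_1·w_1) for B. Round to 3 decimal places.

B = L + I has rows (2, 4); (5, 2)
w1 = Bv₀ = (6, 7)
Bw1 = (40, 44)
w1·Bw1 = 548; w1·w1 = 85; μ ≈ 548/85 = 6.447

μ ≈ 6.447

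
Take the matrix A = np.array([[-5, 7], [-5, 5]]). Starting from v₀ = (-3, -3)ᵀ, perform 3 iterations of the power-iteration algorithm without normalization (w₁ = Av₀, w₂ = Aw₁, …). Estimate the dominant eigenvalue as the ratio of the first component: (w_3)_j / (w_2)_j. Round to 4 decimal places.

λ ≈ 2.0000

w1 = Av₀ = ((-5)·(-3) + 7·(-3); (-5)·(-3) + 5·(-3)) = (-6, 0)
w2 = Aw1 = ((-5)·(-6) + 7·0; (-5)·(-6) + 5·0) = (30, 30)
w3 = Aw2 = (60, 0)
Ratio at component: 60 / 30 = 2.0000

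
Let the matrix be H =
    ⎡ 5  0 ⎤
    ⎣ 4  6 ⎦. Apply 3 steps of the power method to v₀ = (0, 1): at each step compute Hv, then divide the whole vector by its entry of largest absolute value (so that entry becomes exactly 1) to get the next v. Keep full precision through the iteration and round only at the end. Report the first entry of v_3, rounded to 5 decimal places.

Hv0 = (0.000000, 6.000000); divide by 6.000000 → v1 = (0.000000, 1.000000)
Hv1 = (0.000000, 6.000000); divide by 6.000000 → v2 = (0.000000, 1.000000)
Hv2 = (0.000000, 6.000000); divide by 6.000000 → v3 = (0.000000, 1.000000)
Requested entry of v3: 0/216 = 0.00000

0.00000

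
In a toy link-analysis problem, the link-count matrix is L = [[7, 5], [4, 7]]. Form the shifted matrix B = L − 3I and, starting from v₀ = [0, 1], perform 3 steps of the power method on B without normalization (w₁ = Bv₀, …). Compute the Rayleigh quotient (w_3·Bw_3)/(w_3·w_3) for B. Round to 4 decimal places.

B = L − 3I has rows (4, 5); (4, 4)
w1 = Bv₀ = (4·0 + 5·1; 4·0 + 4·1) = (5, 4)
w2 = Bw1 = (4·5 + 5·4; 4·5 + 4·4) = (40, 36)
w3 = Bw2 = (340, 304)
Bw3 = (2880, 2576)
w3·Bw3 = 1762304; w3·w3 = 208016; μ ≈ 1762304/208016 = 8.4720

8.4720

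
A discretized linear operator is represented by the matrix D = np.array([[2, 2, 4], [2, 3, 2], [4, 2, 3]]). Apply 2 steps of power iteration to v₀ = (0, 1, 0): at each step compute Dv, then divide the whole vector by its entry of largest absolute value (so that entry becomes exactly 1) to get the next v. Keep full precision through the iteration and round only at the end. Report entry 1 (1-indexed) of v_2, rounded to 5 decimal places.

Dv0 = (2.000000, 3.000000, 2.000000); divide by 3.000000 → v1 = (0.666667, 1.000000, 0.666667)
Dv1 = (6.000000, 5.666667, 6.666667); divide by 6.666667 → v2 = (0.900000, 0.850000, 1.000000)
Requested entry of v2: 18/20 = 0.90000

0.90000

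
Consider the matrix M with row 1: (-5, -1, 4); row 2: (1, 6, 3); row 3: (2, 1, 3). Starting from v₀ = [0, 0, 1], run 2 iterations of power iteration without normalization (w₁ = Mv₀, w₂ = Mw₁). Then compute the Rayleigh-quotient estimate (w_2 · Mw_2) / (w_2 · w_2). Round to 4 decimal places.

λ ≈ 5.0749

w1 = Mv₀ = ((-5)·0 + (-1)·0 + 4·1; 1·0 + 6·0 + 3·1; 2·0 + 1·0 + 3·1) = (4, 3, 3)
w2 = Mw1 = ((-5)·4 + (-1)·3 + 4·3; 1·4 + 6·3 + 3·3; 2·4 + 1·3 + 3·3) = (-11, 31, 20)
Mw2 = (104, 235, 69)
w2·Mw2 = (-11)·104 + 31·235 + 20·69 = 7521; w2·w2 = (-11)·(-11) + 31·31 + 20·20 = 1482
λ ≈ 7521/1482 = 5.0749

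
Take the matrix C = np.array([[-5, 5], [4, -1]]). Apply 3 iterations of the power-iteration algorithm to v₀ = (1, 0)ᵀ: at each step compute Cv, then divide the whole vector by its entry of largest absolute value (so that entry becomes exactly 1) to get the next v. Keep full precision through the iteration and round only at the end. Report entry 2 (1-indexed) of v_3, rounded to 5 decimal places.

-0.59130

Cv0 = (-5.000000, 4.000000); divide by -5.000000 → v1 = (1.000000, -0.800000)
Cv1 = (-9.000000, 4.800000); divide by -9.000000 → v2 = (1.000000, -0.533333)
Cv2 = (-7.666667, 4.533333); divide by -7.666667 → v3 = (1.000000, -0.591304)
Requested entry of v3: 204/-345 = -0.59130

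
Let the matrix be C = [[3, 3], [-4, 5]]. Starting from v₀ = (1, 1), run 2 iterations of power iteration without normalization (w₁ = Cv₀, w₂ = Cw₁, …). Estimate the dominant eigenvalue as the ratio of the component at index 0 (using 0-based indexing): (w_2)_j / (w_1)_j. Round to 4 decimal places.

λ ≈ 3.5000

w1 = Cv₀ = (3·1 + 3·1; (-4)·1 + 5·1) = (6, 1)
w2 = Cw1 = (3·6 + 3·1; (-4)·6 + 5·1) = (21, -19)
Ratio at component: 21 / 6 = 3.5000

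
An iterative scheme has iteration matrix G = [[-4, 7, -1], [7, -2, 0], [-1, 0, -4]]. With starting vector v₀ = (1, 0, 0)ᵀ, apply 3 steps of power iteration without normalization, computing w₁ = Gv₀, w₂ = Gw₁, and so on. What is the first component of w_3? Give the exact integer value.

-566

w1 = Gv₀ = ((-4)·1 + 7·0 + (-1)·0; 7·1 + (-2)·0 + 0·0; (-1)·1 + 0·0 + (-4)·0) = (-4, 7, -1)
w2 = Gw1 = ((-4)·(-4) + 7·7 + (-1)·(-1); 7·(-4) + (-2)·7 + 0·(-1); (-1)·(-4) + 0·7 + (-4)·(-1)) = (66, -42, 8)
w3 = Gw2 = (-566, 546, -98)
The requested component of w3 is -566.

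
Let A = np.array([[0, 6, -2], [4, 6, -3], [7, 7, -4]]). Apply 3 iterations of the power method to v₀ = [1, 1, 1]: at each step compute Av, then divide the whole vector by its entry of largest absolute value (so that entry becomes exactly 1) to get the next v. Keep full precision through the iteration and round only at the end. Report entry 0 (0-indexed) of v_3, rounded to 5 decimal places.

0.46535

Av0 = (4.000000, 7.000000, 10.000000); divide by 10.000000 → v1 = (0.400000, 0.700000, 1.000000)
Av1 = (2.200000, 2.800000, 3.700000); divide by 3.700000 → v2 = (0.594595, 0.756757, 1.000000)
Av2 = (2.540541, 3.918919, 5.459459); divide by 5.459459 → v3 = (0.465347, 0.717822, 1.000000)
Requested entry of v3: 94/202 = 0.46535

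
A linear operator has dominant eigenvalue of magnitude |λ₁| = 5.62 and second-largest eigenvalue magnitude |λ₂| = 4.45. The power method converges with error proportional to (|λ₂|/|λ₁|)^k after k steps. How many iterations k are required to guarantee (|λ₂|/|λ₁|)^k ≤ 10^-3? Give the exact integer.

|λ₂/λ₁| = 4.45/5.62 = 0.79181
Need k ≥ ln(10^-3) / ln(0.79181) = -6.9078 / -0.2334 ≈ 29.593
Smallest integer k satisfying the bound: 30

30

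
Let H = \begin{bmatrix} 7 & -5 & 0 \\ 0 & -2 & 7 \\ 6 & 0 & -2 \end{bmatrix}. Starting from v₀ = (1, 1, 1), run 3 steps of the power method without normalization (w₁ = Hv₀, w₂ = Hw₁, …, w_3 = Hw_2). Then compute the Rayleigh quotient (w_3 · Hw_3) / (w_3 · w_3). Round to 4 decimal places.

λ ≈ 7.6507

w1 = Hv₀ = (7·1 + (-5)·1 + 0·1; 0·1 + (-2)·1 + 7·1; 6·1 + 0·1 + (-2)·1) = (2, 5, 4)
w2 = Hw1 = (7·2 + (-5)·5 + 0·4; 0·2 + (-2)·5 + 7·4; 6·2 + 0·5 + (-2)·4) = (-11, 18, 4)
w3 = Hw2 = (-167, -8, -74)
Hw3 = (-1129, -502, -854)
w3·Hw3 = (-167)·(-1129) + (-8)·(-502) + (-74)·(-854) = 255755; w3·w3 = (-167)·(-167) + (-8)·(-8) + (-74)·(-74) = 33429
λ ≈ 255755/33429 = 7.6507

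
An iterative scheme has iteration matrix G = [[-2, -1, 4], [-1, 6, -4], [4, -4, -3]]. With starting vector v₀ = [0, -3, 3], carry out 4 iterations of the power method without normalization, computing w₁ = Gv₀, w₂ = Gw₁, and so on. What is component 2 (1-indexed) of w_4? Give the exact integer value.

w1 = Gv₀ = ((-2)·0 + (-1)·(-3) + 4·3; (-1)·0 + 6·(-3) + (-4)·3; 4·0 + (-4)·(-3) + (-3)·3) = (15, -30, 3)
w2 = Gw1 = ((-2)·15 + (-1)·(-30) + 4·3; (-1)·15 + 6·(-30) + (-4)·3; 4·15 + (-4)·(-30) + (-3)·3) = (12, -207, 171)
w3 = Gw2 = (867, -1938, 363)
w4 = Gw3 = (1656, -13947, 10131)
The requested component of w4 is -13947.

-13947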